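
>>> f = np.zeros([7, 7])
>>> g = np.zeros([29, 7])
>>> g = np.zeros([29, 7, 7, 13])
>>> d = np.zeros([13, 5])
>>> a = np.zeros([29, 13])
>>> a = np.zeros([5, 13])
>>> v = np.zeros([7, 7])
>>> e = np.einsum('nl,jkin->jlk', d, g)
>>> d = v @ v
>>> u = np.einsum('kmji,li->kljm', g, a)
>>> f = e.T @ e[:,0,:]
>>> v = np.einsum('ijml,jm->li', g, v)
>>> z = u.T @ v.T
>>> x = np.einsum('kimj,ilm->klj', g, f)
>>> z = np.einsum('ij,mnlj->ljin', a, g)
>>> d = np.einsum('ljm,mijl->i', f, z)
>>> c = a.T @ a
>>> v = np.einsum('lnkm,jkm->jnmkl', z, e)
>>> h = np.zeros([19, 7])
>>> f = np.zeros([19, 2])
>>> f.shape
(19, 2)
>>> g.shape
(29, 7, 7, 13)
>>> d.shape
(13,)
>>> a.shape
(5, 13)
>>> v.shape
(29, 13, 7, 5, 7)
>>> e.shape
(29, 5, 7)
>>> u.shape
(29, 5, 7, 7)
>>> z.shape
(7, 13, 5, 7)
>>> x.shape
(29, 5, 13)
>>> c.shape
(13, 13)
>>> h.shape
(19, 7)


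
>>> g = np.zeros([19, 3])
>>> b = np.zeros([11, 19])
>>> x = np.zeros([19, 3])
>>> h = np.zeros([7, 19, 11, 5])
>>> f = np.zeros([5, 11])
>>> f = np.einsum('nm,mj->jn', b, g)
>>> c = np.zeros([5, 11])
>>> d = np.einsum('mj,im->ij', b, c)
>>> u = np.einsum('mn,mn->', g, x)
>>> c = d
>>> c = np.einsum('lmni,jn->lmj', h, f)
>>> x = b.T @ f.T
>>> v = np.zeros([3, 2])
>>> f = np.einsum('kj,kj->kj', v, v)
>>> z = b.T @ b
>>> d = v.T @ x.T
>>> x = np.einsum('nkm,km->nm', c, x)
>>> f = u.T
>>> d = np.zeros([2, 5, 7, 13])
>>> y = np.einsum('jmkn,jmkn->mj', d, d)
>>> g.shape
(19, 3)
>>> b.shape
(11, 19)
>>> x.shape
(7, 3)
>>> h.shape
(7, 19, 11, 5)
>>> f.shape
()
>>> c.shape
(7, 19, 3)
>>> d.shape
(2, 5, 7, 13)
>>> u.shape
()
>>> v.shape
(3, 2)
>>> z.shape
(19, 19)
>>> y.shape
(5, 2)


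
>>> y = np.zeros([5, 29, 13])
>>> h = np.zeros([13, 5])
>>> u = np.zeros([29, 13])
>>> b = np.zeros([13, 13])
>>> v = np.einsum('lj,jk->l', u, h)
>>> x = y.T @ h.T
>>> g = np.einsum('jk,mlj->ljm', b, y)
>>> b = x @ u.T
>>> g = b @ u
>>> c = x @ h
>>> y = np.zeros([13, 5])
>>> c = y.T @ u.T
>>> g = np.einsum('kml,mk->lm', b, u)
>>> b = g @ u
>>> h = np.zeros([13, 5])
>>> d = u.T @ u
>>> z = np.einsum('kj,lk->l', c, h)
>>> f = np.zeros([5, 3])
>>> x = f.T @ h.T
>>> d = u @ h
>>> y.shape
(13, 5)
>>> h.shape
(13, 5)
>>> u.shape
(29, 13)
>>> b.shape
(29, 13)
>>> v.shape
(29,)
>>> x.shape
(3, 13)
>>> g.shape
(29, 29)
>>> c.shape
(5, 29)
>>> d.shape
(29, 5)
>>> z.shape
(13,)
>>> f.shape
(5, 3)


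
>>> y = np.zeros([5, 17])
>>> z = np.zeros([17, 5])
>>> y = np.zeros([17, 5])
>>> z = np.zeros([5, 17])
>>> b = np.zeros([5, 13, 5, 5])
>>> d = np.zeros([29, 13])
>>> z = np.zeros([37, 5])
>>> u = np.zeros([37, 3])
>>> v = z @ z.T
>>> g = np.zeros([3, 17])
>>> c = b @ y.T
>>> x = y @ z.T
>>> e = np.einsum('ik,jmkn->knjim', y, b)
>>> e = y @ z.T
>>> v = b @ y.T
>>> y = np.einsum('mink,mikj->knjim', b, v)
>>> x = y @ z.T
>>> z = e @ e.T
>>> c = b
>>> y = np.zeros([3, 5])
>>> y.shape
(3, 5)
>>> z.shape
(17, 17)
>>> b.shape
(5, 13, 5, 5)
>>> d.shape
(29, 13)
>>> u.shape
(37, 3)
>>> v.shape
(5, 13, 5, 17)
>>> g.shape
(3, 17)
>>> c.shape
(5, 13, 5, 5)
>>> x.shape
(5, 5, 17, 13, 37)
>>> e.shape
(17, 37)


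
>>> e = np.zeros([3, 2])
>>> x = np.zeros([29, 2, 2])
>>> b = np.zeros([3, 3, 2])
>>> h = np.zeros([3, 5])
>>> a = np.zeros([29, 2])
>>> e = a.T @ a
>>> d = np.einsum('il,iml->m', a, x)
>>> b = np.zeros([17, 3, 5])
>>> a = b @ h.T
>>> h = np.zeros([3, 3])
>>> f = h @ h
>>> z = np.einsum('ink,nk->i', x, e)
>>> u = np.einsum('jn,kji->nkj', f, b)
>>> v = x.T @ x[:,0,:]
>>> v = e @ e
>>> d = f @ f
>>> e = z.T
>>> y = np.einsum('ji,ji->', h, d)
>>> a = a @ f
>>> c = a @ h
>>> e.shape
(29,)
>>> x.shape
(29, 2, 2)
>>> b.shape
(17, 3, 5)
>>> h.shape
(3, 3)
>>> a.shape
(17, 3, 3)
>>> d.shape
(3, 3)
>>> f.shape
(3, 3)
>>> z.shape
(29,)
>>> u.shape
(3, 17, 3)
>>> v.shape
(2, 2)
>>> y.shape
()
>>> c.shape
(17, 3, 3)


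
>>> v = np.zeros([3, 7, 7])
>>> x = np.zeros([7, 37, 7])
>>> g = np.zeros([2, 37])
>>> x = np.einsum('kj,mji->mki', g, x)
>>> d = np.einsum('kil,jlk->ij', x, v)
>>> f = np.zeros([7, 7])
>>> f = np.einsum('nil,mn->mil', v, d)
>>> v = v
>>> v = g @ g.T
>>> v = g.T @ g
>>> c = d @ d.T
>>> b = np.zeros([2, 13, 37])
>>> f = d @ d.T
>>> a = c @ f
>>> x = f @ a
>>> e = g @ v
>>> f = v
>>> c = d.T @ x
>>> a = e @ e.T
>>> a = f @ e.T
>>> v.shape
(37, 37)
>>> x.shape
(2, 2)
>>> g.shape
(2, 37)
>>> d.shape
(2, 3)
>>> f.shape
(37, 37)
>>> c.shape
(3, 2)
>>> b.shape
(2, 13, 37)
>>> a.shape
(37, 2)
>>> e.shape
(2, 37)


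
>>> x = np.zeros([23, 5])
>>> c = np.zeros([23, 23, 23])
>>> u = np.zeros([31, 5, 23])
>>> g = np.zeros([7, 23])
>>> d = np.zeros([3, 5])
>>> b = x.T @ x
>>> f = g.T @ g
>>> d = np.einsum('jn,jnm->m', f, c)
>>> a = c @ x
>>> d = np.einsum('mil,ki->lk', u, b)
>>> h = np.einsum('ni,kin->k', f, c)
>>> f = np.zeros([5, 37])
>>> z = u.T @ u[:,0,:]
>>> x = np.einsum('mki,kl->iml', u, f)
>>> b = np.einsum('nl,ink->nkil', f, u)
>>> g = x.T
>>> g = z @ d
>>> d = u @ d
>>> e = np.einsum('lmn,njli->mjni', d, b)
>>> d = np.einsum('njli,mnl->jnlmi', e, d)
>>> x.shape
(23, 31, 37)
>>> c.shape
(23, 23, 23)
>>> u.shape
(31, 5, 23)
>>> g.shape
(23, 5, 5)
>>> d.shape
(23, 5, 5, 31, 37)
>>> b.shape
(5, 23, 31, 37)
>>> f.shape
(5, 37)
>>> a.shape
(23, 23, 5)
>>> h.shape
(23,)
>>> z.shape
(23, 5, 23)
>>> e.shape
(5, 23, 5, 37)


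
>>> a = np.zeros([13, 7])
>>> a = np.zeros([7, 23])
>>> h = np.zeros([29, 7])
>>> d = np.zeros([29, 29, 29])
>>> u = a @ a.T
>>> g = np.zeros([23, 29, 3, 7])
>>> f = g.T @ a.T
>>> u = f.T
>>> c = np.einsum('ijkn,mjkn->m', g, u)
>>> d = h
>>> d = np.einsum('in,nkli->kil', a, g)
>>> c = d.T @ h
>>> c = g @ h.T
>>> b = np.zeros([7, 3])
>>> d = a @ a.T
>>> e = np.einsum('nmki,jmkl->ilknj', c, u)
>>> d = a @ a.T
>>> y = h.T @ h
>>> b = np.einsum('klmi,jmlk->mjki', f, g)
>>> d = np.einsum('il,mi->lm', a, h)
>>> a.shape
(7, 23)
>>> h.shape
(29, 7)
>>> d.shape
(23, 29)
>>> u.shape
(7, 29, 3, 7)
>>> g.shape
(23, 29, 3, 7)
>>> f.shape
(7, 3, 29, 7)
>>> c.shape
(23, 29, 3, 29)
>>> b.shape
(29, 23, 7, 7)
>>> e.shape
(29, 7, 3, 23, 7)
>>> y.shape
(7, 7)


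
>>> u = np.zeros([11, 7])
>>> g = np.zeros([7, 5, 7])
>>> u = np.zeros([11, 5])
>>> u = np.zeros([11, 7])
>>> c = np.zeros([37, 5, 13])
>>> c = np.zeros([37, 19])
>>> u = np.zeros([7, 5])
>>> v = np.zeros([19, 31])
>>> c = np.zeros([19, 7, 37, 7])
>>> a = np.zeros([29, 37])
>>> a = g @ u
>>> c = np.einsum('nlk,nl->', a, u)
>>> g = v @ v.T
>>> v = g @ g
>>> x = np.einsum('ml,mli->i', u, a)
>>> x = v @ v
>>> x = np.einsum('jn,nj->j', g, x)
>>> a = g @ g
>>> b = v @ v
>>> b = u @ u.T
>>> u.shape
(7, 5)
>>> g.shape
(19, 19)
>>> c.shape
()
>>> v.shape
(19, 19)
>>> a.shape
(19, 19)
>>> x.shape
(19,)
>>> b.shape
(7, 7)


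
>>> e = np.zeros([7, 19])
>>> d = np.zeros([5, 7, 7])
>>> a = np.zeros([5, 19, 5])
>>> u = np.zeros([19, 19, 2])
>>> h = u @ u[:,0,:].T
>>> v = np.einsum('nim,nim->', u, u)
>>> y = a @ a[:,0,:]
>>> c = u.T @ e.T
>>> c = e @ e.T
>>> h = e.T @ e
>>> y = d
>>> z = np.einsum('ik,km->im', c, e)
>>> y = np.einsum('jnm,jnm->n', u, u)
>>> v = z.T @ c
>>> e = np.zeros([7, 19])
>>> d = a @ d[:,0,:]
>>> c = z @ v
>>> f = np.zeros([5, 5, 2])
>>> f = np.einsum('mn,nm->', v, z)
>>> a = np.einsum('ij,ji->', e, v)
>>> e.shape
(7, 19)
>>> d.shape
(5, 19, 7)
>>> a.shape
()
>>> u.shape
(19, 19, 2)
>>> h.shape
(19, 19)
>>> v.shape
(19, 7)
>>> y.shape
(19,)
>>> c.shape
(7, 7)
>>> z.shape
(7, 19)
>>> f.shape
()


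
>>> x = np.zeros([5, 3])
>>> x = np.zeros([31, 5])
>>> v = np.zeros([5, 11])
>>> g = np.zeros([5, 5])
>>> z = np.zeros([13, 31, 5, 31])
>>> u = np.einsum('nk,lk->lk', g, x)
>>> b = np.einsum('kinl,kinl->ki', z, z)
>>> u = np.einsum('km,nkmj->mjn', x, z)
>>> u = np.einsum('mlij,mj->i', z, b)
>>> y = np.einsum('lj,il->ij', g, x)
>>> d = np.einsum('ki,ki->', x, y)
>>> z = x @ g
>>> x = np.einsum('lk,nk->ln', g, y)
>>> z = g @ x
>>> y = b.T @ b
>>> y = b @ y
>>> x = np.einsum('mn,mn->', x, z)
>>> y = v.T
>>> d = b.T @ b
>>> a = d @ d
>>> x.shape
()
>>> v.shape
(5, 11)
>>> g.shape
(5, 5)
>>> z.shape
(5, 31)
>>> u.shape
(5,)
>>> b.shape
(13, 31)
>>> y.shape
(11, 5)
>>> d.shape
(31, 31)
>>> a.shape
(31, 31)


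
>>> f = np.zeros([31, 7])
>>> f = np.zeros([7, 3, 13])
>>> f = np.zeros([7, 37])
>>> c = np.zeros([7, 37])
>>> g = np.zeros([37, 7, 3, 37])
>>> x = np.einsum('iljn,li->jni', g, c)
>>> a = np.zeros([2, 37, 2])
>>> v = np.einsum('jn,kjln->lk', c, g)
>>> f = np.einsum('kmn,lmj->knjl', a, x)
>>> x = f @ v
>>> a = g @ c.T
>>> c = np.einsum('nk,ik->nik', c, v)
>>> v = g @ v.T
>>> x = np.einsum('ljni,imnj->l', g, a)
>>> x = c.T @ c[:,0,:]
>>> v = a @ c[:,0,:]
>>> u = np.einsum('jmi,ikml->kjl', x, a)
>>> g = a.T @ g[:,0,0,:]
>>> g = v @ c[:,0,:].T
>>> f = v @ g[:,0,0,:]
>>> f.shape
(37, 7, 3, 7)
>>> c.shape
(7, 3, 37)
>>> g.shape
(37, 7, 3, 7)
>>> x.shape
(37, 3, 37)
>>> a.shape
(37, 7, 3, 7)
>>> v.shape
(37, 7, 3, 37)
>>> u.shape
(7, 37, 7)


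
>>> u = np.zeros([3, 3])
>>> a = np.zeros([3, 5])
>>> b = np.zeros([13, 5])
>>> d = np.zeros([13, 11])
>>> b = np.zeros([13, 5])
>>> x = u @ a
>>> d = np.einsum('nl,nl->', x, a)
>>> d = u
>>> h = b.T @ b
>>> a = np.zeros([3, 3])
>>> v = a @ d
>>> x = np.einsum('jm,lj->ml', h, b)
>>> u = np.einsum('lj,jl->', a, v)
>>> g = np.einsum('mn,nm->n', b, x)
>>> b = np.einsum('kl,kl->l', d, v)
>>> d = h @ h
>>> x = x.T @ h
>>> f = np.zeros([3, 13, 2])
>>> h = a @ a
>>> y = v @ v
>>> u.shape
()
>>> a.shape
(3, 3)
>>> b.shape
(3,)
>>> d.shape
(5, 5)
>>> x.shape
(13, 5)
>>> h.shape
(3, 3)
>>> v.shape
(3, 3)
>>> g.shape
(5,)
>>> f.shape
(3, 13, 2)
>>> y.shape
(3, 3)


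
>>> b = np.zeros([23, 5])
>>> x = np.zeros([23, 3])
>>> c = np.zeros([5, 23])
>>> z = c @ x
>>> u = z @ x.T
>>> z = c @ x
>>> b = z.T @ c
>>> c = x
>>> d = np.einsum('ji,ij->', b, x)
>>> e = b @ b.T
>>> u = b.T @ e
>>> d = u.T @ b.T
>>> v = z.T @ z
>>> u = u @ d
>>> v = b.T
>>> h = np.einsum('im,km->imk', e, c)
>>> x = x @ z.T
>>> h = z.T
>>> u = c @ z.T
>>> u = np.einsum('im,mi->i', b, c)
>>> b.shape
(3, 23)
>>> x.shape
(23, 5)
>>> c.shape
(23, 3)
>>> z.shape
(5, 3)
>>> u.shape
(3,)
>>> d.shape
(3, 3)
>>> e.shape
(3, 3)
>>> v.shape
(23, 3)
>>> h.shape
(3, 5)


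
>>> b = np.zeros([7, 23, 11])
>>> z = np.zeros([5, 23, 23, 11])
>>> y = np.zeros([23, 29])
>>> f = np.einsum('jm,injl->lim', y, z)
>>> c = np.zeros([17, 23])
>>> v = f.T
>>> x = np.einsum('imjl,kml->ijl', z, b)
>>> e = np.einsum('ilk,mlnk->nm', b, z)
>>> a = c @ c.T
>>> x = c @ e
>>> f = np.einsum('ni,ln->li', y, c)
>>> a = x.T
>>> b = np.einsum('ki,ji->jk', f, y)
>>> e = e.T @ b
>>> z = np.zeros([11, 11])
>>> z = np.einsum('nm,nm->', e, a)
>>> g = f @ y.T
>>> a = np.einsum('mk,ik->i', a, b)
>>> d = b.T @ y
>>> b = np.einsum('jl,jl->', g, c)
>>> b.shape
()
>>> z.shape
()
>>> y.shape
(23, 29)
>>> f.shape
(17, 29)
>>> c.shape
(17, 23)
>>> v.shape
(29, 5, 11)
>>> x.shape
(17, 5)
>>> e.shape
(5, 17)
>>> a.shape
(23,)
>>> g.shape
(17, 23)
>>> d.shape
(17, 29)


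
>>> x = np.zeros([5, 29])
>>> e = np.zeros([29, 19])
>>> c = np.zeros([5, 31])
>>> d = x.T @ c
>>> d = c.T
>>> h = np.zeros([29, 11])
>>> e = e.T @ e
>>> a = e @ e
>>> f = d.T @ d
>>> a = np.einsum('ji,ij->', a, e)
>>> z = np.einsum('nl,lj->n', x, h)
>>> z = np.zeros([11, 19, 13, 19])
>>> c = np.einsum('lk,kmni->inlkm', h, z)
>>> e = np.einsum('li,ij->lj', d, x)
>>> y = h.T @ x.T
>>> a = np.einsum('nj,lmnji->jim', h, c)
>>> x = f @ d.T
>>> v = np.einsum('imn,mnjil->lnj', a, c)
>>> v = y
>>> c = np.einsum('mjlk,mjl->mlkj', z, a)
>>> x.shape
(5, 31)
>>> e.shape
(31, 29)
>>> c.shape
(11, 13, 19, 19)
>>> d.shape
(31, 5)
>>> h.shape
(29, 11)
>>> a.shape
(11, 19, 13)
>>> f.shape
(5, 5)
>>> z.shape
(11, 19, 13, 19)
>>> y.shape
(11, 5)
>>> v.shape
(11, 5)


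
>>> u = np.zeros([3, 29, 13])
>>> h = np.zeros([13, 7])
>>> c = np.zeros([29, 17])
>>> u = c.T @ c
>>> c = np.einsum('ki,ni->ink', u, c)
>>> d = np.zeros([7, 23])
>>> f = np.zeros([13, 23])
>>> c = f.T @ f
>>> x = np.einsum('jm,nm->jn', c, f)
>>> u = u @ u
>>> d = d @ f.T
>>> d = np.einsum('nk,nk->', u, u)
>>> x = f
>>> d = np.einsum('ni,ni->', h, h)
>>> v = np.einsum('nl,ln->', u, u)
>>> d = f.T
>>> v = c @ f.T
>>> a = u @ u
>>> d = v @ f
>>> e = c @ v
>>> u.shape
(17, 17)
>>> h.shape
(13, 7)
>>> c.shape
(23, 23)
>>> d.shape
(23, 23)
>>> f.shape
(13, 23)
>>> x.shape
(13, 23)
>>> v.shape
(23, 13)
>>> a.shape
(17, 17)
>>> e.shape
(23, 13)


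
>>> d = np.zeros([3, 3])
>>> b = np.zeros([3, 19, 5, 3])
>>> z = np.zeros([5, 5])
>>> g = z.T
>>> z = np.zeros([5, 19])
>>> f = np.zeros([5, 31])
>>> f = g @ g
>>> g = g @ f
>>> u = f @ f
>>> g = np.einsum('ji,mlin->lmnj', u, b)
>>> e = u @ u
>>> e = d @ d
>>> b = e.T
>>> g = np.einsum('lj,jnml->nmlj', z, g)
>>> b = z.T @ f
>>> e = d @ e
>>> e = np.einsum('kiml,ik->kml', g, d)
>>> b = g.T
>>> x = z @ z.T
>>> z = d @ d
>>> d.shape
(3, 3)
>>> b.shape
(19, 5, 3, 3)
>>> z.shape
(3, 3)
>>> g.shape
(3, 3, 5, 19)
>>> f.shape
(5, 5)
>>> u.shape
(5, 5)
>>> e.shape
(3, 5, 19)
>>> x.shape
(5, 5)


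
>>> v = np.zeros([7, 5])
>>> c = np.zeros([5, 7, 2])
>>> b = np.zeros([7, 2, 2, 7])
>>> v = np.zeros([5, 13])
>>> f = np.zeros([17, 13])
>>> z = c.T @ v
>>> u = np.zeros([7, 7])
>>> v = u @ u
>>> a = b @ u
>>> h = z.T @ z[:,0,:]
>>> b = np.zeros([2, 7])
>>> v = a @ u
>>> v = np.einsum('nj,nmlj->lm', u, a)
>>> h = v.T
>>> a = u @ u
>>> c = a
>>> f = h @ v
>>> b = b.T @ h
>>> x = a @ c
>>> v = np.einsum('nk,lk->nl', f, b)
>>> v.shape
(2, 7)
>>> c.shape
(7, 7)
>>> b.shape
(7, 2)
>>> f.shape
(2, 2)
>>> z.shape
(2, 7, 13)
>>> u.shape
(7, 7)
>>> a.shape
(7, 7)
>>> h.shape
(2, 2)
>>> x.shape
(7, 7)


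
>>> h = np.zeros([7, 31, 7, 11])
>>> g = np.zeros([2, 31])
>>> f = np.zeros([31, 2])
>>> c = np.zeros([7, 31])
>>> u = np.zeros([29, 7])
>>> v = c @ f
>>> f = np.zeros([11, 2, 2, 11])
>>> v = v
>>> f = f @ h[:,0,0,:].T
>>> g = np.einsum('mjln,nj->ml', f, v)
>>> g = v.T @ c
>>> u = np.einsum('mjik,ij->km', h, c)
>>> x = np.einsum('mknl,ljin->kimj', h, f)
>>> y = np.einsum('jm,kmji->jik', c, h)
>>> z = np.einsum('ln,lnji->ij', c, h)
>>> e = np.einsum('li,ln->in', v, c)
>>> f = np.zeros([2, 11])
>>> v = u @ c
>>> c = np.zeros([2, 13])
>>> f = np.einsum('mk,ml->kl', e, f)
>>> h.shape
(7, 31, 7, 11)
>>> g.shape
(2, 31)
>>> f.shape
(31, 11)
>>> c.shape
(2, 13)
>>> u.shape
(11, 7)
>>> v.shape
(11, 31)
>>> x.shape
(31, 2, 7, 2)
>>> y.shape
(7, 11, 7)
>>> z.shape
(11, 7)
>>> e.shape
(2, 31)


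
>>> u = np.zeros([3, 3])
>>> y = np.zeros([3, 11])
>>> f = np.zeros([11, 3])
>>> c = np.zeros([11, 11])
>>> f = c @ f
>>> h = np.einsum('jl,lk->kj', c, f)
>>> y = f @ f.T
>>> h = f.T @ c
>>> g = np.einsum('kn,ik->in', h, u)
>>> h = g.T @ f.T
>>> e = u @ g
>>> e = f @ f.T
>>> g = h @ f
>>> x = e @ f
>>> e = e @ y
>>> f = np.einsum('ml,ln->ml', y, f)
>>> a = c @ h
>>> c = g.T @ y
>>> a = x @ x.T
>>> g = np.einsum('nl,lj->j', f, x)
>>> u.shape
(3, 3)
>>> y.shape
(11, 11)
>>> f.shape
(11, 11)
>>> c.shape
(3, 11)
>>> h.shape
(11, 11)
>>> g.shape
(3,)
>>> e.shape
(11, 11)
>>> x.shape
(11, 3)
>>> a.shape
(11, 11)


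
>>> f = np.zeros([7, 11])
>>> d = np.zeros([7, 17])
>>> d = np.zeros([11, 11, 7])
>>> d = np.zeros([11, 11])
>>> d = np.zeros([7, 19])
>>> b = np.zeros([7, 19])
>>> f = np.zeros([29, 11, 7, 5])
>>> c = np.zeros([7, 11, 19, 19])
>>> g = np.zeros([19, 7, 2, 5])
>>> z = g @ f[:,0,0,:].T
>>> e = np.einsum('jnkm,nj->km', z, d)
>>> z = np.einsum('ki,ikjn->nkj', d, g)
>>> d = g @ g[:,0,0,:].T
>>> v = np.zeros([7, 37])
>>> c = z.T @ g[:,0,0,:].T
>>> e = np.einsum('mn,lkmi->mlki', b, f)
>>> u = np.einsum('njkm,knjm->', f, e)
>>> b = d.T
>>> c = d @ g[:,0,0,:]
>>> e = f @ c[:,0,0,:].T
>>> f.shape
(29, 11, 7, 5)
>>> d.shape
(19, 7, 2, 19)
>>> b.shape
(19, 2, 7, 19)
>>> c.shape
(19, 7, 2, 5)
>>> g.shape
(19, 7, 2, 5)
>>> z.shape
(5, 7, 2)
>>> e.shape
(29, 11, 7, 19)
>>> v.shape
(7, 37)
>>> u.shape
()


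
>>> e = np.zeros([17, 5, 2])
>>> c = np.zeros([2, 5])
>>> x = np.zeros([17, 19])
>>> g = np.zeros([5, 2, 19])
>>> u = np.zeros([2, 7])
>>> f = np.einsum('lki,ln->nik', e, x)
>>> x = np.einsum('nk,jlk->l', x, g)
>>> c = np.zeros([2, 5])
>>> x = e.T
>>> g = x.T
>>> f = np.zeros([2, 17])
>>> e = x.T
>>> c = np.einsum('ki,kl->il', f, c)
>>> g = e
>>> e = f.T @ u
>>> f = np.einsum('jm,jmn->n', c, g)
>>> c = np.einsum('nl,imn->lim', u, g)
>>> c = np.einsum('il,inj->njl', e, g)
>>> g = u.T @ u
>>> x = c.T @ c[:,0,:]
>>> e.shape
(17, 7)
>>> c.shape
(5, 2, 7)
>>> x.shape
(7, 2, 7)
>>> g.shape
(7, 7)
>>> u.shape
(2, 7)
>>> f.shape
(2,)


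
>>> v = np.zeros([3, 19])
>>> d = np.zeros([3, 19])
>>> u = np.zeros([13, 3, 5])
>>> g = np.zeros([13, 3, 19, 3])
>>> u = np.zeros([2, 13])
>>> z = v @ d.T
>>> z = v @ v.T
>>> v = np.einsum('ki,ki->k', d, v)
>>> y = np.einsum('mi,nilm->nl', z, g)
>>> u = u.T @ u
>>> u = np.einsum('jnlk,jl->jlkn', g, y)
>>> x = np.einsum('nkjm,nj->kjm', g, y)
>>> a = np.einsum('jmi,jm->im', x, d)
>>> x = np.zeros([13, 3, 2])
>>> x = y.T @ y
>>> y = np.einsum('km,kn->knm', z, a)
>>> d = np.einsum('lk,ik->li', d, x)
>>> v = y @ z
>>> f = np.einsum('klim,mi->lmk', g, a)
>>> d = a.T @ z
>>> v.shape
(3, 19, 3)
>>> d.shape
(19, 3)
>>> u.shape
(13, 19, 3, 3)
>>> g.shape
(13, 3, 19, 3)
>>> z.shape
(3, 3)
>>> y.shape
(3, 19, 3)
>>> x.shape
(19, 19)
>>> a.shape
(3, 19)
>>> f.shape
(3, 3, 13)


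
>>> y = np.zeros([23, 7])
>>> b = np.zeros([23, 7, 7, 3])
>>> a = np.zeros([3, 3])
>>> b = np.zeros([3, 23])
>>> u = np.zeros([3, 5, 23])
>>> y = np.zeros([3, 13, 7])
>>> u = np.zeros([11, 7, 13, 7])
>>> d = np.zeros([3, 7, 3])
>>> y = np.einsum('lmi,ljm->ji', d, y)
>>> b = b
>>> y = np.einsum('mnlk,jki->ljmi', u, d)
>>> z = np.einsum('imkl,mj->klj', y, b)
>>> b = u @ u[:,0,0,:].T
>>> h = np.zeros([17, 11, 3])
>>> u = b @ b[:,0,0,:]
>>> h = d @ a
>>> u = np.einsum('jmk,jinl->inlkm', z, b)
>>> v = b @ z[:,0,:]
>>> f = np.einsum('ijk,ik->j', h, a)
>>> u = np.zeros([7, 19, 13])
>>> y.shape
(13, 3, 11, 3)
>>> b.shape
(11, 7, 13, 11)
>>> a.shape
(3, 3)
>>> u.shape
(7, 19, 13)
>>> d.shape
(3, 7, 3)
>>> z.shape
(11, 3, 23)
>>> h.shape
(3, 7, 3)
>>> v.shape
(11, 7, 13, 23)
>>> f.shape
(7,)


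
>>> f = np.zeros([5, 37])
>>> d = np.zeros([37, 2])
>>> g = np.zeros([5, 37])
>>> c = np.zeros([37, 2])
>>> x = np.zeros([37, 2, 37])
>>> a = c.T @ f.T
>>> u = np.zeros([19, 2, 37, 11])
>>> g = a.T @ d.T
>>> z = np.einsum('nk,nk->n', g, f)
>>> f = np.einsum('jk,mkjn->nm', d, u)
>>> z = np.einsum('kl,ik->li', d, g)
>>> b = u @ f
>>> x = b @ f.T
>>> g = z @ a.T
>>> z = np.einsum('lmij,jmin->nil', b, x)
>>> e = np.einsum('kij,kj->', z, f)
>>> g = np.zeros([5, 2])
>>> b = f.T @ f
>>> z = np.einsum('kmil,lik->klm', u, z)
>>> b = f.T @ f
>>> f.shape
(11, 19)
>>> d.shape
(37, 2)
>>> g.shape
(5, 2)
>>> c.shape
(37, 2)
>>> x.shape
(19, 2, 37, 11)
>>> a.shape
(2, 5)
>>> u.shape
(19, 2, 37, 11)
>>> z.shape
(19, 11, 2)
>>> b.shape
(19, 19)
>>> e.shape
()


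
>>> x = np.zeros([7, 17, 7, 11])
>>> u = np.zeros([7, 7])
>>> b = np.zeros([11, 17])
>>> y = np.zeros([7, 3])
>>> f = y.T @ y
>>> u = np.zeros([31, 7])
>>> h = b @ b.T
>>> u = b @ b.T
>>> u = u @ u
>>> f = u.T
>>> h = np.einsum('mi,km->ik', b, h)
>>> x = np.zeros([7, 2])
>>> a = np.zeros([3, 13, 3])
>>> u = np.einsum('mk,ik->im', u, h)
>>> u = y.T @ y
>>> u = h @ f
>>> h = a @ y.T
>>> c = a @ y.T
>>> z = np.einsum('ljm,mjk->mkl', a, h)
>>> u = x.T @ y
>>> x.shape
(7, 2)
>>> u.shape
(2, 3)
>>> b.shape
(11, 17)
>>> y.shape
(7, 3)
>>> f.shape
(11, 11)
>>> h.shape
(3, 13, 7)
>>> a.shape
(3, 13, 3)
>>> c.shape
(3, 13, 7)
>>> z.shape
(3, 7, 3)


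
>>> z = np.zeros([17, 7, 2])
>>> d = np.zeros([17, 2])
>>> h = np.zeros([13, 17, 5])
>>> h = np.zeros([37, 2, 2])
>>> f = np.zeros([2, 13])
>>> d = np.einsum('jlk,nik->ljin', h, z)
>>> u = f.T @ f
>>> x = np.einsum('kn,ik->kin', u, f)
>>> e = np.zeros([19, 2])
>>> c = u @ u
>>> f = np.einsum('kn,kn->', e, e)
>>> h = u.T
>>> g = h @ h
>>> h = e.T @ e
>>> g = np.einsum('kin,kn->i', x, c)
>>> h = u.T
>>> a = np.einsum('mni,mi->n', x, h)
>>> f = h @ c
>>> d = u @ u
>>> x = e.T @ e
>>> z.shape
(17, 7, 2)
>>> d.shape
(13, 13)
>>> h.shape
(13, 13)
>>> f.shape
(13, 13)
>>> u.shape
(13, 13)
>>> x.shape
(2, 2)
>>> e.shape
(19, 2)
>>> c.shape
(13, 13)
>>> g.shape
(2,)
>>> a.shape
(2,)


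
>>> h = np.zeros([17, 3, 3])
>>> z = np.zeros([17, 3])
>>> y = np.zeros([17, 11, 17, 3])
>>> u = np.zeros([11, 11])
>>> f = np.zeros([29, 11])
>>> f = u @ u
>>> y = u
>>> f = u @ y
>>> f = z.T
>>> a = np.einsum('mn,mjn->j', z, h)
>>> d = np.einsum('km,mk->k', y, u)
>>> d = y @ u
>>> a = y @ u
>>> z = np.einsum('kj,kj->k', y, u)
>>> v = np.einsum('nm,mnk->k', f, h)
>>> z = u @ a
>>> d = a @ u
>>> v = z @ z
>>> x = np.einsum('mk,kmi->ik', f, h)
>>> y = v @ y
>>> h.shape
(17, 3, 3)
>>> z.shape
(11, 11)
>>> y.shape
(11, 11)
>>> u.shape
(11, 11)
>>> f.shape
(3, 17)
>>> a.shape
(11, 11)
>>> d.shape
(11, 11)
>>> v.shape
(11, 11)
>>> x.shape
(3, 17)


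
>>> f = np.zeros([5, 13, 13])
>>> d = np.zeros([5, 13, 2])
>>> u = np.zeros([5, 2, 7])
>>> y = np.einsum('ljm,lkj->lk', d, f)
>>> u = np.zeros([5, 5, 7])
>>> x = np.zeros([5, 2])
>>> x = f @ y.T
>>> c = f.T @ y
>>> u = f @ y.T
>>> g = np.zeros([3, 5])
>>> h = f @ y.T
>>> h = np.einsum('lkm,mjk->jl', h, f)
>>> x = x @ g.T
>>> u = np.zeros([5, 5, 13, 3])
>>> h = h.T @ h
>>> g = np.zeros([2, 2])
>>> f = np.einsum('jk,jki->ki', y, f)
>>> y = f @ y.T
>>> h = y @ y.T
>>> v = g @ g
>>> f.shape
(13, 13)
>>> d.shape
(5, 13, 2)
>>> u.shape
(5, 5, 13, 3)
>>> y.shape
(13, 5)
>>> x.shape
(5, 13, 3)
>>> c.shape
(13, 13, 13)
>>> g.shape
(2, 2)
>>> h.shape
(13, 13)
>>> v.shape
(2, 2)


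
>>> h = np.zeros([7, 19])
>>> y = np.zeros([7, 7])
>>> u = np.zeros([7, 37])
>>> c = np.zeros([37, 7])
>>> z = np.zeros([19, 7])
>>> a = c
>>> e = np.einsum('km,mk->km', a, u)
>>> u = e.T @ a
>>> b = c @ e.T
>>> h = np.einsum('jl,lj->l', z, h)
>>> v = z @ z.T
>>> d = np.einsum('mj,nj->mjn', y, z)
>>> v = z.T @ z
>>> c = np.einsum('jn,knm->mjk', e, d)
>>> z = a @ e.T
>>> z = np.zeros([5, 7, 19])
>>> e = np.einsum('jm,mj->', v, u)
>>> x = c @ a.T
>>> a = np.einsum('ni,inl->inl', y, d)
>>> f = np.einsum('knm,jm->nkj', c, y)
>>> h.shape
(7,)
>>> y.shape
(7, 7)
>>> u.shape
(7, 7)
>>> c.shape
(19, 37, 7)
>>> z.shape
(5, 7, 19)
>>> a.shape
(7, 7, 19)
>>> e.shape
()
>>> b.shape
(37, 37)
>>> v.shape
(7, 7)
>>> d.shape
(7, 7, 19)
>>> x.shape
(19, 37, 37)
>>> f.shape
(37, 19, 7)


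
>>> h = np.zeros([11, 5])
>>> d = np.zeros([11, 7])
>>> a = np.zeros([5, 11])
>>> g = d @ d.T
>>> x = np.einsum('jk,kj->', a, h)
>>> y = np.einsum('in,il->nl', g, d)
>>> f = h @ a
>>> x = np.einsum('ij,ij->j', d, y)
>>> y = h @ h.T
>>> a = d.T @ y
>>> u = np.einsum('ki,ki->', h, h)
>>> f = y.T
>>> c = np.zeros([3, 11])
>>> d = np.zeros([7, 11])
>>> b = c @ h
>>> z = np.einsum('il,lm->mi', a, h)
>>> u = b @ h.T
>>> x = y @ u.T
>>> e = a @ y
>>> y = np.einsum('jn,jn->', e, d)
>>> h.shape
(11, 5)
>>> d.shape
(7, 11)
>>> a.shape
(7, 11)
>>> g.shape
(11, 11)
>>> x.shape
(11, 3)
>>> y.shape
()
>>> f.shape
(11, 11)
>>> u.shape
(3, 11)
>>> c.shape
(3, 11)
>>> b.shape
(3, 5)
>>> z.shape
(5, 7)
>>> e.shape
(7, 11)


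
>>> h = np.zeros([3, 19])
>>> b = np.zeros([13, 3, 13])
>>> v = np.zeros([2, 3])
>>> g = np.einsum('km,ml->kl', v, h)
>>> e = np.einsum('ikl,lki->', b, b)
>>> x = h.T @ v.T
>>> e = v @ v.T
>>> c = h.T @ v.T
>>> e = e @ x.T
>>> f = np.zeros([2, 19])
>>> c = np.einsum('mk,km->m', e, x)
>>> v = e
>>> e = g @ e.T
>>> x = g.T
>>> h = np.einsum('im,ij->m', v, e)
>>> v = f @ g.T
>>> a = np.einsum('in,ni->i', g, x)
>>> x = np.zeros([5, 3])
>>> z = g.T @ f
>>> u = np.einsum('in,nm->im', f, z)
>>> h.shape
(19,)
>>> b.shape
(13, 3, 13)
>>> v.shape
(2, 2)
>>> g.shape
(2, 19)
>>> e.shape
(2, 2)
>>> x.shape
(5, 3)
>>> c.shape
(2,)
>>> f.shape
(2, 19)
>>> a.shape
(2,)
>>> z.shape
(19, 19)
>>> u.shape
(2, 19)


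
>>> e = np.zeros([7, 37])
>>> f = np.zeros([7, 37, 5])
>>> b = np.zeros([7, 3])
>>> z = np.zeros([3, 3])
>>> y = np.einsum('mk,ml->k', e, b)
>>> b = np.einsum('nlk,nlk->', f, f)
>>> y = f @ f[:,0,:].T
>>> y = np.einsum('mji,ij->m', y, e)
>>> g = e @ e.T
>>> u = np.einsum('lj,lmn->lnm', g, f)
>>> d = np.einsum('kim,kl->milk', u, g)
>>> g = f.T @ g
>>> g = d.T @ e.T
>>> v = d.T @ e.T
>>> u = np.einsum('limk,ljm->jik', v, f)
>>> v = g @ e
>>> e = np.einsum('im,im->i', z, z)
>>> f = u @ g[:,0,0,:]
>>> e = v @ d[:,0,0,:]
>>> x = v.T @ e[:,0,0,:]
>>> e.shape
(7, 7, 5, 7)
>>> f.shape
(37, 7, 7)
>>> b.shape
()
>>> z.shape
(3, 3)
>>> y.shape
(7,)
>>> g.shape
(7, 7, 5, 7)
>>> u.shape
(37, 7, 7)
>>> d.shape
(37, 5, 7, 7)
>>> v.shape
(7, 7, 5, 37)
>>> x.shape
(37, 5, 7, 7)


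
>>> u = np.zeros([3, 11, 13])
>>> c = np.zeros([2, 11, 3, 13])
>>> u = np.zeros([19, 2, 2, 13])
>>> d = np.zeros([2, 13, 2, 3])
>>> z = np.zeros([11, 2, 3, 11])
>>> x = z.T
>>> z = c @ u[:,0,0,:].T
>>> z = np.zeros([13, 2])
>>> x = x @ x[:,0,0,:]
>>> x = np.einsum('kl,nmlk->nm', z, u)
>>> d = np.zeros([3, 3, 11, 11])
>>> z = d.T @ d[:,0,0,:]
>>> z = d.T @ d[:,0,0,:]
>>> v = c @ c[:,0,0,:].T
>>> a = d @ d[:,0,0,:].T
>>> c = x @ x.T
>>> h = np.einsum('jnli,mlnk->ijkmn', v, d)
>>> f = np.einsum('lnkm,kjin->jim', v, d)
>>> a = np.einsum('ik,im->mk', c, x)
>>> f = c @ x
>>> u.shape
(19, 2, 2, 13)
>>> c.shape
(19, 19)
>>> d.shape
(3, 3, 11, 11)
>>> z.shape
(11, 11, 3, 11)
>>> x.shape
(19, 2)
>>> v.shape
(2, 11, 3, 2)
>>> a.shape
(2, 19)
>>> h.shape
(2, 2, 11, 3, 11)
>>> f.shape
(19, 2)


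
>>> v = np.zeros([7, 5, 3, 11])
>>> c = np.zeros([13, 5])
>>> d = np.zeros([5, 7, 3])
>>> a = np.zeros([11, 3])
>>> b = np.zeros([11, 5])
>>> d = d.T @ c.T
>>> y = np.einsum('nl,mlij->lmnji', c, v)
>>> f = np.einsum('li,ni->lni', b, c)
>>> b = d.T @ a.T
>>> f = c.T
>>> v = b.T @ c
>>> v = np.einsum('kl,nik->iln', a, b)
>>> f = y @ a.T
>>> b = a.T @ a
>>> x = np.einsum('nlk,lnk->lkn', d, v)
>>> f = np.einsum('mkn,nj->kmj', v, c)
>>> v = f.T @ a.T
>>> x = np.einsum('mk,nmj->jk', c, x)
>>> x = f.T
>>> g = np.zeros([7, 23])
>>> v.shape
(5, 7, 11)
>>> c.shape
(13, 5)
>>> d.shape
(3, 7, 13)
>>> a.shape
(11, 3)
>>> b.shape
(3, 3)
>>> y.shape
(5, 7, 13, 11, 3)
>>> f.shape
(3, 7, 5)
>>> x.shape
(5, 7, 3)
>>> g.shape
(7, 23)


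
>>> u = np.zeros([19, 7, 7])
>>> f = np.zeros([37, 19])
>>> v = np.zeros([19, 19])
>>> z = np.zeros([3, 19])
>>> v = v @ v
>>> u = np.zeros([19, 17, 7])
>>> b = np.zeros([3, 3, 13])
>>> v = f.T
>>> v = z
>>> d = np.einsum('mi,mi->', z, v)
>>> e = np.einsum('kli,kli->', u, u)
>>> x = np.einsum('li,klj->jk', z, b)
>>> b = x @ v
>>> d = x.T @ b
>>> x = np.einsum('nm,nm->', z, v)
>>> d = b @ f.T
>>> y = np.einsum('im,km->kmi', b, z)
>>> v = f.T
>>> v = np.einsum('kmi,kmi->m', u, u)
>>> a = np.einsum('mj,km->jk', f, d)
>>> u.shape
(19, 17, 7)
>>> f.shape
(37, 19)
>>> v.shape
(17,)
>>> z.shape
(3, 19)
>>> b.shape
(13, 19)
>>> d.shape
(13, 37)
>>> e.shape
()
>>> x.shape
()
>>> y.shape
(3, 19, 13)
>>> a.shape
(19, 13)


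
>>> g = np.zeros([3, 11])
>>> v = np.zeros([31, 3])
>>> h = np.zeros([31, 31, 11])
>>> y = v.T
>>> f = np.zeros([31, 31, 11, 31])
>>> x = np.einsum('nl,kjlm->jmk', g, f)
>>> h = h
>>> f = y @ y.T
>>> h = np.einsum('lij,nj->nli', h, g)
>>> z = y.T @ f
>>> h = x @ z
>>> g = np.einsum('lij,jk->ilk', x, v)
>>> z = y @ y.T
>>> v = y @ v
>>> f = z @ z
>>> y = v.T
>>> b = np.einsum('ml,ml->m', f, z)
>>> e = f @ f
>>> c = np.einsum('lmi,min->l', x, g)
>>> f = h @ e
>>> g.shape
(31, 31, 3)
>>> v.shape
(3, 3)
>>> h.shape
(31, 31, 3)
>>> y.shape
(3, 3)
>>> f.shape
(31, 31, 3)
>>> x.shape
(31, 31, 31)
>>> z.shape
(3, 3)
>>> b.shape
(3,)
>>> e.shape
(3, 3)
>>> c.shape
(31,)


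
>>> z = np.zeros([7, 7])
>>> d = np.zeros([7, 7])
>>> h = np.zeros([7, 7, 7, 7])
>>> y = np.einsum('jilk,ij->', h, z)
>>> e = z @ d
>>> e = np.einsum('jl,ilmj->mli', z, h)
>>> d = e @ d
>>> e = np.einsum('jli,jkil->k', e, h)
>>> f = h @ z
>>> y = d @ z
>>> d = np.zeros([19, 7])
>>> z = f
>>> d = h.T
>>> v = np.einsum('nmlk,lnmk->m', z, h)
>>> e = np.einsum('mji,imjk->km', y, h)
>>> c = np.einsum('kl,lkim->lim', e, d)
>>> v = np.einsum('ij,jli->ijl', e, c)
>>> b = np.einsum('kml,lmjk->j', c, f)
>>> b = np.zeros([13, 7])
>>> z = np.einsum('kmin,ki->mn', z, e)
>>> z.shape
(7, 7)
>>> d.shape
(7, 7, 7, 7)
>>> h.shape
(7, 7, 7, 7)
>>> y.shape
(7, 7, 7)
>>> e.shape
(7, 7)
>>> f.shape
(7, 7, 7, 7)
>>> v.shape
(7, 7, 7)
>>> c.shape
(7, 7, 7)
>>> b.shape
(13, 7)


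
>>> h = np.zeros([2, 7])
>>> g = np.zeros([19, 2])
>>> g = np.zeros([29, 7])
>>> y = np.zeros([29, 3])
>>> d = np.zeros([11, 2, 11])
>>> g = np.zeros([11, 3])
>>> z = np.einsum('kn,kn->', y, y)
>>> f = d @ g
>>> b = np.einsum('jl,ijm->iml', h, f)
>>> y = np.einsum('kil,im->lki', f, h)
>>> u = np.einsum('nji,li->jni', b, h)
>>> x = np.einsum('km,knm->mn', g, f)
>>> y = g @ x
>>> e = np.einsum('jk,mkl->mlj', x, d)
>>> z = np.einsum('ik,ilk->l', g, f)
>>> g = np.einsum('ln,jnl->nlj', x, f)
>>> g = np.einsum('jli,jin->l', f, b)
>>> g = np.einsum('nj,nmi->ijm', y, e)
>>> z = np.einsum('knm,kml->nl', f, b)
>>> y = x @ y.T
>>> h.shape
(2, 7)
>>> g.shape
(3, 2, 11)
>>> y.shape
(3, 11)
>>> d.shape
(11, 2, 11)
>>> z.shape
(2, 7)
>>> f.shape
(11, 2, 3)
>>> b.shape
(11, 3, 7)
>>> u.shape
(3, 11, 7)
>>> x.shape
(3, 2)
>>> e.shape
(11, 11, 3)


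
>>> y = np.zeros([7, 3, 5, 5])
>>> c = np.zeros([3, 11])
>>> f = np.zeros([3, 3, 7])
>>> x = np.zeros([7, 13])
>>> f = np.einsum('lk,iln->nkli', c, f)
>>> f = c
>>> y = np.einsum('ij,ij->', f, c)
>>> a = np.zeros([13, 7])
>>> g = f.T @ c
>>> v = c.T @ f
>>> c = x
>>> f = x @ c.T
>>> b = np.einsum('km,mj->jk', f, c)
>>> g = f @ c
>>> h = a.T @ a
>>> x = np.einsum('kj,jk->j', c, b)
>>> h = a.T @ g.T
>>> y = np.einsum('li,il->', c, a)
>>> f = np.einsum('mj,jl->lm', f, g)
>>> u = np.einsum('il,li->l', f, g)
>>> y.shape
()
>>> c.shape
(7, 13)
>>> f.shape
(13, 7)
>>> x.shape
(13,)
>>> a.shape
(13, 7)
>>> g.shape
(7, 13)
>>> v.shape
(11, 11)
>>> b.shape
(13, 7)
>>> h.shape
(7, 7)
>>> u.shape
(7,)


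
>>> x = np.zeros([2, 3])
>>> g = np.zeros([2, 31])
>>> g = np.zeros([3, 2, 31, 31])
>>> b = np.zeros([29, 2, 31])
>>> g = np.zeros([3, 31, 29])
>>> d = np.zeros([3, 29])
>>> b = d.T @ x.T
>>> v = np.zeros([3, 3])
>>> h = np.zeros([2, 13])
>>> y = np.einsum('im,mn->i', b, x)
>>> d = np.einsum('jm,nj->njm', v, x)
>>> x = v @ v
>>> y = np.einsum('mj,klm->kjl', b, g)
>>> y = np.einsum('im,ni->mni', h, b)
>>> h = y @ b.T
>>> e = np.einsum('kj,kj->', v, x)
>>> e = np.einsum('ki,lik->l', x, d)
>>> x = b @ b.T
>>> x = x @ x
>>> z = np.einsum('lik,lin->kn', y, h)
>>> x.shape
(29, 29)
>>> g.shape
(3, 31, 29)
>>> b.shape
(29, 2)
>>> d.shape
(2, 3, 3)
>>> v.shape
(3, 3)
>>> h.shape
(13, 29, 29)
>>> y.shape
(13, 29, 2)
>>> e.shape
(2,)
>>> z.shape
(2, 29)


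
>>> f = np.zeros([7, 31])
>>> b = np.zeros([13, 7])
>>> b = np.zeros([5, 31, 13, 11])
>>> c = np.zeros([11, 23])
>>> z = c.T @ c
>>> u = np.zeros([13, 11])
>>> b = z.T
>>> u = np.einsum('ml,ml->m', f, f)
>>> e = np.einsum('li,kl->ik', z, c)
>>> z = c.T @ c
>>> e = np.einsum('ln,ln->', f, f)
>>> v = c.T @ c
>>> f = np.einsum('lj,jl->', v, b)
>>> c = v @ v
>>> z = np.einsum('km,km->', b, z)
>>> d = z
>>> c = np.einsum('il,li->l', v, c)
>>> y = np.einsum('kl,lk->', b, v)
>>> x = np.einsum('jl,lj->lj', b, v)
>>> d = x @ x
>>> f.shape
()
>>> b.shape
(23, 23)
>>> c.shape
(23,)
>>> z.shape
()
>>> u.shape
(7,)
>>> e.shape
()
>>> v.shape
(23, 23)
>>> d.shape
(23, 23)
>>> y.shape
()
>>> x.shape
(23, 23)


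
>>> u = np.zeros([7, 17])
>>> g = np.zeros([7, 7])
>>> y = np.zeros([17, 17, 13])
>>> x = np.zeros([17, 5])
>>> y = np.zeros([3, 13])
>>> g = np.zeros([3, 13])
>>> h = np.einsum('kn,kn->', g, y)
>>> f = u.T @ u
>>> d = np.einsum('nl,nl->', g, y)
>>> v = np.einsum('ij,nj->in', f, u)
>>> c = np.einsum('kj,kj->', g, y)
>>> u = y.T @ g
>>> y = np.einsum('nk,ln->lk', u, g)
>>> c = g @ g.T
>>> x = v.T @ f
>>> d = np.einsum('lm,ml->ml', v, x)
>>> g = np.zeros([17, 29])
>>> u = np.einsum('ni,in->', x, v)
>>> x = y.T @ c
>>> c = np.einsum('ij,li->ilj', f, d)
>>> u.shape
()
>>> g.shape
(17, 29)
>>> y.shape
(3, 13)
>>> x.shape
(13, 3)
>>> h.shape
()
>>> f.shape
(17, 17)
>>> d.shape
(7, 17)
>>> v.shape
(17, 7)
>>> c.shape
(17, 7, 17)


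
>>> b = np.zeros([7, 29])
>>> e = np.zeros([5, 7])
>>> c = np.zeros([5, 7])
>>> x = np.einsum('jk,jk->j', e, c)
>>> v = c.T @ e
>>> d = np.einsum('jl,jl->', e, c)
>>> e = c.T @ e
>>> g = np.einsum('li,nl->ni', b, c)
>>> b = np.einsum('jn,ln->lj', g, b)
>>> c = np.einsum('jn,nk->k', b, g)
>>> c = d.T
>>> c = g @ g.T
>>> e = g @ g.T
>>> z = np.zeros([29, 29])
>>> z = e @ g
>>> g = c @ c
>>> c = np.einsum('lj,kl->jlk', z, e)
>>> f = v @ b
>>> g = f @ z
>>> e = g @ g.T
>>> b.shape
(7, 5)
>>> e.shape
(7, 7)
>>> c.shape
(29, 5, 5)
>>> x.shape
(5,)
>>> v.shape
(7, 7)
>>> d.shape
()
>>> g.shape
(7, 29)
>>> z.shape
(5, 29)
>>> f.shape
(7, 5)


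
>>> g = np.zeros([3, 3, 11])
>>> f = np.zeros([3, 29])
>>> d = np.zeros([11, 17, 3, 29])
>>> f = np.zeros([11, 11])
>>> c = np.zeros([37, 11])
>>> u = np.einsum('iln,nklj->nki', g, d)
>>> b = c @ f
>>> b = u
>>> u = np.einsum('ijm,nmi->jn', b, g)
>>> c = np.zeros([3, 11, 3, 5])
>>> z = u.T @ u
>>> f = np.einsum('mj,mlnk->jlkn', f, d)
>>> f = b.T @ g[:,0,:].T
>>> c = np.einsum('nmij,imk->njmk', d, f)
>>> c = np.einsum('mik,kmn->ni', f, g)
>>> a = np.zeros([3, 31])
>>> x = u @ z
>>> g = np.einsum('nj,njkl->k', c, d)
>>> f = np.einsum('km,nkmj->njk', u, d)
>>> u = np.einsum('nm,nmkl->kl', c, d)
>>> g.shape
(3,)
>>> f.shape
(11, 29, 17)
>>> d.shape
(11, 17, 3, 29)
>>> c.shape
(11, 17)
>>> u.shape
(3, 29)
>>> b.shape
(11, 17, 3)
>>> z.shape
(3, 3)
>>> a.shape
(3, 31)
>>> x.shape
(17, 3)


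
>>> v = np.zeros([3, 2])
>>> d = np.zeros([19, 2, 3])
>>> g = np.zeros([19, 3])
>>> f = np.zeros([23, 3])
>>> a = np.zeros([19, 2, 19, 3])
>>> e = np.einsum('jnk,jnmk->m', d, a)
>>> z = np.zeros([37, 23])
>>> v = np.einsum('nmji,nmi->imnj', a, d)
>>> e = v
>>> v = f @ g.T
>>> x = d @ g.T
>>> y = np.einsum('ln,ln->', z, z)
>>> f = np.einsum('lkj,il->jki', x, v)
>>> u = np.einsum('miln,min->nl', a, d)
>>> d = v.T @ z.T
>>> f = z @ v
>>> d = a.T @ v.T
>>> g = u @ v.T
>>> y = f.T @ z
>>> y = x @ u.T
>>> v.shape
(23, 19)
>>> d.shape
(3, 19, 2, 23)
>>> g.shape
(3, 23)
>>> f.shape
(37, 19)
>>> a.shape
(19, 2, 19, 3)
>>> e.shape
(3, 2, 19, 19)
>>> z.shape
(37, 23)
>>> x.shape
(19, 2, 19)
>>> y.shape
(19, 2, 3)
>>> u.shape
(3, 19)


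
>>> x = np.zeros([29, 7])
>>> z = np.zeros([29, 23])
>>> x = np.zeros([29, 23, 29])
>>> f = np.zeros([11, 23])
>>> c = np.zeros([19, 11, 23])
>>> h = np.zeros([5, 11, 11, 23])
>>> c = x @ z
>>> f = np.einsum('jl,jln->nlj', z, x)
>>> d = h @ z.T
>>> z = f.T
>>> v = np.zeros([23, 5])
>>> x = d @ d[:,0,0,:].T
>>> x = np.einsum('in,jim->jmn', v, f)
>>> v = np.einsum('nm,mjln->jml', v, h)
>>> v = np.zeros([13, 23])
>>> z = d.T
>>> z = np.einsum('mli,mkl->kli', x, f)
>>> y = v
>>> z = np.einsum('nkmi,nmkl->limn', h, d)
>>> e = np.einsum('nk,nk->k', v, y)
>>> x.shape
(29, 29, 5)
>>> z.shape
(29, 23, 11, 5)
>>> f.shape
(29, 23, 29)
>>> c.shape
(29, 23, 23)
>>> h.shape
(5, 11, 11, 23)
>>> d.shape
(5, 11, 11, 29)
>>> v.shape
(13, 23)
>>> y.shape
(13, 23)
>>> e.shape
(23,)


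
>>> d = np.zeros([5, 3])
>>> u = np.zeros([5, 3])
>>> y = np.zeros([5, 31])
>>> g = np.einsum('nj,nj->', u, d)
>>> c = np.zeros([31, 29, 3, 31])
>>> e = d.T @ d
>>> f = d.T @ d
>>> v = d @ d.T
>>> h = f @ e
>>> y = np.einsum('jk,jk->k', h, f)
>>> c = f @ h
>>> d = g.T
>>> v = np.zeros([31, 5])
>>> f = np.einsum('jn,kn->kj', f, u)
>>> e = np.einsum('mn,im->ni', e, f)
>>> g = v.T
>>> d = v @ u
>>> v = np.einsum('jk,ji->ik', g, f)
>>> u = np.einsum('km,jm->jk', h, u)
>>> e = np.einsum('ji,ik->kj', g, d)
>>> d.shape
(31, 3)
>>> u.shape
(5, 3)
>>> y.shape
(3,)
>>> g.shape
(5, 31)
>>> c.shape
(3, 3)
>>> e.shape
(3, 5)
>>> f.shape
(5, 3)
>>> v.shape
(3, 31)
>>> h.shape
(3, 3)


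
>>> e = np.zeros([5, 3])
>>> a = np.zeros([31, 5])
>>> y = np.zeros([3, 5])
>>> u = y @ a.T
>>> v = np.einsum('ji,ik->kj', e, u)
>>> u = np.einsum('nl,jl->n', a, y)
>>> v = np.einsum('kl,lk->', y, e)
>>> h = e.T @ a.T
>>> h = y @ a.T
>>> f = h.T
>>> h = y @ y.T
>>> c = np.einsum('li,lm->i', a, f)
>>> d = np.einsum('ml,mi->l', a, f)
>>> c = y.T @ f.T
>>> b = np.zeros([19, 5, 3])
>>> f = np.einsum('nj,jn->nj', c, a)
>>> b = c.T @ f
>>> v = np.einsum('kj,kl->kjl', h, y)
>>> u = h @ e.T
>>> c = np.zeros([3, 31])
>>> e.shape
(5, 3)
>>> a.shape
(31, 5)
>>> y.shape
(3, 5)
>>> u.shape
(3, 5)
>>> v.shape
(3, 3, 5)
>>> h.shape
(3, 3)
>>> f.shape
(5, 31)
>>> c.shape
(3, 31)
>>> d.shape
(5,)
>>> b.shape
(31, 31)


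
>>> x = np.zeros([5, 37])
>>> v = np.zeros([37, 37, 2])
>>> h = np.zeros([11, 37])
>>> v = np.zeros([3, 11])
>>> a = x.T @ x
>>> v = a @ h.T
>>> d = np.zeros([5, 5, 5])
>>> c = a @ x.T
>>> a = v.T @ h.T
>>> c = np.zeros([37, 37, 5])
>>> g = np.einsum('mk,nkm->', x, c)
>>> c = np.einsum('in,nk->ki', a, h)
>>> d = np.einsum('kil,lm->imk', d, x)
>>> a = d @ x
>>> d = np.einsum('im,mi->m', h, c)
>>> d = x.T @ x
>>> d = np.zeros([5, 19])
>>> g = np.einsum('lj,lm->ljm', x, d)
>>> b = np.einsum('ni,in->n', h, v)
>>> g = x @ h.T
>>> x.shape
(5, 37)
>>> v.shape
(37, 11)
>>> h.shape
(11, 37)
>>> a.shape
(5, 37, 37)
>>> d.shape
(5, 19)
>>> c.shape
(37, 11)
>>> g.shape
(5, 11)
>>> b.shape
(11,)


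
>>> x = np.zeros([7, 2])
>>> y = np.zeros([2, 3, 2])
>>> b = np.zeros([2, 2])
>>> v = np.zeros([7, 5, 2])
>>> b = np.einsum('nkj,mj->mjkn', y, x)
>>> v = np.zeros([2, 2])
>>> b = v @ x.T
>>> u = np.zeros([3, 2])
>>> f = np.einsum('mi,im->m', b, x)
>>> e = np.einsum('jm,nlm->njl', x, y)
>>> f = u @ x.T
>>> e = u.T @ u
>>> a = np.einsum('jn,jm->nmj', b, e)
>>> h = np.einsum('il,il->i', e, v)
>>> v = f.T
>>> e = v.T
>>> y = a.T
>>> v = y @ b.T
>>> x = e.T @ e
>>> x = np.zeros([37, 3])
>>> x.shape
(37, 3)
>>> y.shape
(2, 2, 7)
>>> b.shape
(2, 7)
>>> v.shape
(2, 2, 2)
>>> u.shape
(3, 2)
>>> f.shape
(3, 7)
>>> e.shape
(3, 7)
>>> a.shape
(7, 2, 2)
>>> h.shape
(2,)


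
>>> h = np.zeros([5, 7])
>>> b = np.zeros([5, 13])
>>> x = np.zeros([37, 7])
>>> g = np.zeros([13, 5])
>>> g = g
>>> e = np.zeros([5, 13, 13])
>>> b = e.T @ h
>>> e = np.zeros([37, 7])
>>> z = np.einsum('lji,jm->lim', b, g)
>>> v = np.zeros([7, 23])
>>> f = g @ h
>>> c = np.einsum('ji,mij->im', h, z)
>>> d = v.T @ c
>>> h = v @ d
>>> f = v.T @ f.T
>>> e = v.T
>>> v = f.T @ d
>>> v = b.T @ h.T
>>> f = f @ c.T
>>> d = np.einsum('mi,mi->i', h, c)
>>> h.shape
(7, 13)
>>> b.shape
(13, 13, 7)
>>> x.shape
(37, 7)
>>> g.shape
(13, 5)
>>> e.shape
(23, 7)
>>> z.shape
(13, 7, 5)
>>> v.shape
(7, 13, 7)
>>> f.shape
(23, 7)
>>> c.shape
(7, 13)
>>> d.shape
(13,)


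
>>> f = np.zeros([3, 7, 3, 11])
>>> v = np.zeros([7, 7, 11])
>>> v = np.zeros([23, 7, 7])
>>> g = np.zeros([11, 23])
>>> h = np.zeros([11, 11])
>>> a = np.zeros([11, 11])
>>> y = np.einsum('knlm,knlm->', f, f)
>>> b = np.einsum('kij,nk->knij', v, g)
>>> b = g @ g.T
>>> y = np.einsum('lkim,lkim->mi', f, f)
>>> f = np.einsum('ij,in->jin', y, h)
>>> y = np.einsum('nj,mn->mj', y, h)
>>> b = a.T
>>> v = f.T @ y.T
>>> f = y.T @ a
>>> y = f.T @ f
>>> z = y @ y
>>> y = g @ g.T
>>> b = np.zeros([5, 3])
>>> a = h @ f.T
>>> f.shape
(3, 11)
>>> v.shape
(11, 11, 11)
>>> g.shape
(11, 23)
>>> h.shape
(11, 11)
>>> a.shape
(11, 3)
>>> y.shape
(11, 11)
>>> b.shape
(5, 3)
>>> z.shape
(11, 11)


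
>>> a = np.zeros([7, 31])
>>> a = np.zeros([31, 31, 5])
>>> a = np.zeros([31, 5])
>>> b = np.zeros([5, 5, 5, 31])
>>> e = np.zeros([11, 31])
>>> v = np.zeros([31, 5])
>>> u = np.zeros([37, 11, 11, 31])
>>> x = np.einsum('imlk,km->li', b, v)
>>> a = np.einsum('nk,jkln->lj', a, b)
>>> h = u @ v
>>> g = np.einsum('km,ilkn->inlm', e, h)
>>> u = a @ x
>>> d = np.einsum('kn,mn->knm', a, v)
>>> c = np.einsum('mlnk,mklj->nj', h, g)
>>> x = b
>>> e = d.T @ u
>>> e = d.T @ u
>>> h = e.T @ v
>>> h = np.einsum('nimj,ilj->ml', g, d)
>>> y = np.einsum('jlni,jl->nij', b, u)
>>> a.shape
(5, 5)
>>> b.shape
(5, 5, 5, 31)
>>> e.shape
(31, 5, 5)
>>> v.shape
(31, 5)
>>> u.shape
(5, 5)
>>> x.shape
(5, 5, 5, 31)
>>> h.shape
(11, 5)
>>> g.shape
(37, 5, 11, 31)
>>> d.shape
(5, 5, 31)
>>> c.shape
(11, 31)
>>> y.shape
(5, 31, 5)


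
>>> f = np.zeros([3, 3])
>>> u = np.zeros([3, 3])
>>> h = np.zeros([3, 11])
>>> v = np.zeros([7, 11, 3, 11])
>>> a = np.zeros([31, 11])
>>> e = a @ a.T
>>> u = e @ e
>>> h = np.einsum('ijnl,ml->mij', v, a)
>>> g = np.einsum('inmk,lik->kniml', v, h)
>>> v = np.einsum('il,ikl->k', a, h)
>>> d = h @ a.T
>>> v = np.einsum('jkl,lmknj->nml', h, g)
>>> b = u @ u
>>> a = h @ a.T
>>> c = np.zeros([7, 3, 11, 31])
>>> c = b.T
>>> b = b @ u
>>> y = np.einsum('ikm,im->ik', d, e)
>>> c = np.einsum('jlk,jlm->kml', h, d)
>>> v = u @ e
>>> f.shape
(3, 3)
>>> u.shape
(31, 31)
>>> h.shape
(31, 7, 11)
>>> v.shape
(31, 31)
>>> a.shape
(31, 7, 31)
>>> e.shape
(31, 31)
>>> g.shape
(11, 11, 7, 3, 31)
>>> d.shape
(31, 7, 31)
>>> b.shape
(31, 31)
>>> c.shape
(11, 31, 7)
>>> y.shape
(31, 7)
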